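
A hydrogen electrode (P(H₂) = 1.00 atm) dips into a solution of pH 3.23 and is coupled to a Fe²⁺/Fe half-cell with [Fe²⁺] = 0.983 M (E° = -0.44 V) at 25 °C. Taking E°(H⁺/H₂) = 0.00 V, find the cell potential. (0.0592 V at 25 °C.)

0.25 V

The hydrogen couple is the cathode, so E°_cell = 0.44 V; n = 2.
[H⁺] = 10^(−3.23) = 5.9 × 10^-4 M, and Q = [Fe²⁺]·P(H₂) / [H⁺]^2 = 2.84 × 10^6.
E = E° − (0.0592/2) log Q = 0.44 − (0.0592/2)(6.453) = 0.249 V.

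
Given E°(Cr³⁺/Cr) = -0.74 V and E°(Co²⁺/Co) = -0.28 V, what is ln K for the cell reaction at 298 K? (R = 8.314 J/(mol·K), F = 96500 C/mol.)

ln K = 107.5

E°_cell = -0.28 − (-0.74) = 0.46 V, with n = 6 electrons transferred.
At equilibrium E = 0, so the Nernst equation gives ln K = nFE°/RT = (6)(96500)(0.46)/((8.314)(298)) = 107.50.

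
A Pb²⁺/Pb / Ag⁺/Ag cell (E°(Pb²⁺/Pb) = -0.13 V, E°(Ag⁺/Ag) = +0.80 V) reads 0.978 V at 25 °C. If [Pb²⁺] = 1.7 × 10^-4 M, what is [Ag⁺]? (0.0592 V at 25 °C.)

0.084 M

From the Nernst equation, log Q = n(E° − E)/0.0592 = 2(0.93 − 0.978)/0.0592 = -1.622, so Q = 0.0239.
With Q = [Pb²⁺]/[Ag⁺]^2 and the known concentrations, [Ag⁺]^2 in the denominator gives [Ag⁺] = 0.084 M.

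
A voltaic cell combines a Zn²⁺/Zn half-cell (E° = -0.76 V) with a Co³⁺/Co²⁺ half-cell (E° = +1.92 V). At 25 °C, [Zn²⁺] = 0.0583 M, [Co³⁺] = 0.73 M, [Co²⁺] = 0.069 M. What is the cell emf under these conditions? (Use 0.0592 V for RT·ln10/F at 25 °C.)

2.78 V

The Co³⁺/Co²⁺ couple has the higher reduction potential and acts as the cathode, so E°_cell = +1.92 − (-0.76) = 2.68 V.
Balancing electrons gives n = 2; the reaction quotient is Q = [Zn²⁺]·[Co²⁺]^2/[Co³⁺]^2 = 5.21 × 10^-4.
At 25 °C, E = E° − (0.0592/n) log Q = 2.68 − (0.0592/2)(-3.283) = 2.680 + 0.097 = 2.777 V.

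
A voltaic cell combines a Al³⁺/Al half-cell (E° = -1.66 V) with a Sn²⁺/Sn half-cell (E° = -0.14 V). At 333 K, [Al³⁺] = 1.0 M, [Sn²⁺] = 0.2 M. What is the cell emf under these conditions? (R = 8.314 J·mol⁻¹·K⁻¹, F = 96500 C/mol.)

1.50 V

The Sn²⁺/Sn couple has the higher reduction potential and acts as the cathode, so E°_cell = -0.14 − (-1.66) = 1.52 V.
Balancing electrons gives n = 6; the reaction quotient is Q = [Al³⁺]^2/[Sn²⁺]^3 = 125.
E = E° − (RT/nF) ln Q = 1.52 − (8.314×333)/(6×96500) × (4.828) = 1.520 − 0.023 = 1.497 V.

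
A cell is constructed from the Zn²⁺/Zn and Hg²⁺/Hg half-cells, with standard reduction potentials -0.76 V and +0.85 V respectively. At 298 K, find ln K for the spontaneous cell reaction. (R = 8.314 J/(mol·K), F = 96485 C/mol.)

ln K = 125.4

E°_cell = +0.85 − (-0.76) = 1.61 V, with n = 2 electrons transferred.
At equilibrium E = 0, so the Nernst equation gives ln K = nFE°/RT = (2)(96485)(1.61)/((8.314)(298)) = 125.40.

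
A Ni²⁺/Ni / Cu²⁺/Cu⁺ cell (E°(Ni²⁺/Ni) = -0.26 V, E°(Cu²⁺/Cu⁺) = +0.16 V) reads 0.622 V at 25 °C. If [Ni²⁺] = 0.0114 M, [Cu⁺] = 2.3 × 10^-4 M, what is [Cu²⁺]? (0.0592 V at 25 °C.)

0.063 M

From the Nernst equation, log Q = n(E° − E)/0.0592 = 2(0.42 − 0.622)/0.0592 = -6.824, so Q = 1.5 × 10^-7.
With Q = [Ni²⁺]·[Cu⁺]^2/[Cu²⁺]^2 and the known concentrations, [Cu²⁺]^2 in the denominator gives [Cu²⁺] = 0.063 M.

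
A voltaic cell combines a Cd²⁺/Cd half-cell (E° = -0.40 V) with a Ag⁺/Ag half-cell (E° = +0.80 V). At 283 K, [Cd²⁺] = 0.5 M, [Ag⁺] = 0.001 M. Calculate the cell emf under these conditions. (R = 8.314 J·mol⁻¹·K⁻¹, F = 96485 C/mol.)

1.04 V

The Ag⁺/Ag couple has the higher reduction potential and acts as the cathode, so E°_cell = +0.80 − (-0.40) = 1.20 V.
Balancing electrons gives n = 2; the reaction quotient is Q = [Cd²⁺]/[Ag⁺]^2 = 5 × 10^5.
E = E° − (RT/nF) ln Q = 1.20 − (8.314×283)/(2×96485) × (13.122) = 1.200 − 0.160 = 1.040 V.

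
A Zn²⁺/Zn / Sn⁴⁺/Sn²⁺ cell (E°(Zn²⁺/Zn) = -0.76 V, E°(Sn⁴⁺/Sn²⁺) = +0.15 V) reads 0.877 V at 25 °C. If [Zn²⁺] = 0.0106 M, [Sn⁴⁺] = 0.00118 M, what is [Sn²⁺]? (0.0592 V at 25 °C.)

From the Nernst equation, log Q = n(E° − E)/0.0592 = 2(0.91 − 0.877)/0.0592 = 1.115, so Q = 13.0.
With Q = [Zn²⁺]·[Sn²⁺]/[Sn⁴⁺] and the known concentrations, [Sn²⁺] in the numerator gives [Sn²⁺] = 1.5 M.

1.5 M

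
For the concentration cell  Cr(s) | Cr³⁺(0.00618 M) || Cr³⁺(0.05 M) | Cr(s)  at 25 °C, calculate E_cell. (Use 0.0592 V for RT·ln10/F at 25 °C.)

Both half-cells are Cr³⁺/Cr, so E°_cell = 0. The concentrated side is the cathode; the cell reaction moves Cr³⁺ from high to low concentration with n = 3.
Q = [Cr³⁺]_dilute/[Cr³⁺]_conc = 0.00618/0.05 = 0.124.
E = 0 − (0.0592/3) log Q = −(0.0592/3)(-0.908) = 0.0179 V.

0.018 V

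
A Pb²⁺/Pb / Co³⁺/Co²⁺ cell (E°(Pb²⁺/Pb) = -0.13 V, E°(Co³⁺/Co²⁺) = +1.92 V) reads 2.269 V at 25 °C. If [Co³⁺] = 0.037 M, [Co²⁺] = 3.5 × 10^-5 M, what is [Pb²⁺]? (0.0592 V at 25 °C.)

From the Nernst equation, log Q = n(E° − E)/0.0592 = 2(2.05 − 2.269)/0.0592 = -7.399, so Q = 3.99 × 10^-8.
With Q = [Pb²⁺]·[Co²⁺]^2/[Co³⁺]^2 and the known concentrations, [Pb²⁺] in the numerator gives [Pb²⁺] = 0.045 M.

0.045 M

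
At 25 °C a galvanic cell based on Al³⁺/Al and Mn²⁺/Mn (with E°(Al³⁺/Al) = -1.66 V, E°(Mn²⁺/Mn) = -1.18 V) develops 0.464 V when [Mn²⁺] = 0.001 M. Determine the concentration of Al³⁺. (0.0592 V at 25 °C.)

From the Nernst equation, log Q = n(E° − E)/0.0592 = 6(0.48 − 0.464)/0.0592 = 1.622, so Q = 41.8.
With Q = [Al³⁺]^2/[Mn²⁺]^3 and the known concentrations, [Al³⁺]^2 in the numerator gives [Al³⁺] = 2 × 10^-4 M.

2 × 10^-4 M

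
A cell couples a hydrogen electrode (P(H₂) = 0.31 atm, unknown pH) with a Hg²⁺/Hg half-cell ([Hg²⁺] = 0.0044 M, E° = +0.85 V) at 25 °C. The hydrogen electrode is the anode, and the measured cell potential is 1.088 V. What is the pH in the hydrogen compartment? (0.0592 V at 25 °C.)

E°_cell = 0.85 V and n = 2.
log Q = n(E° − E)/0.0592 = 2×(0.85 − 1.088)/0.0592 = -8.041.
With Q = [H⁺]^2 / ([Hg²⁺]·P(H₂)), solving for [H⁺] gives log[H⁺] = -5.453, so pH = 5.45.

pH = 5.45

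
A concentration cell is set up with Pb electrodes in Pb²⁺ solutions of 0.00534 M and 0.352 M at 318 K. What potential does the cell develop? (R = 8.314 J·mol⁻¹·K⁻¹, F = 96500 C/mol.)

0.057 V

Both half-cells are Pb²⁺/Pb, so E°_cell = 0. The concentrated side is the cathode; the cell reaction moves Pb²⁺ from high to low concentration with n = 2.
Q = [Pb²⁺]_dilute/[Pb²⁺]_conc = 0.00534/0.352 = 0.0152.
E = 0 − (RT/nF) ln Q = −((8.314×318)/(2×96500))(-4.188) = 0.0574 V.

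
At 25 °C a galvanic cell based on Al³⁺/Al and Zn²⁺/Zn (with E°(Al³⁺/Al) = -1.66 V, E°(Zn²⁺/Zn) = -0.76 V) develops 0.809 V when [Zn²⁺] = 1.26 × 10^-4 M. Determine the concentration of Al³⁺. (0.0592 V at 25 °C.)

0.058 M

From the Nernst equation, log Q = n(E° − E)/0.0592 = 6(0.90 − 0.809)/0.0592 = 9.223, so Q = 1.67 × 10^9.
With Q = [Al³⁺]^2/[Zn²⁺]^3 and the known concentrations, [Al³⁺]^2 in the numerator gives [Al³⁺] = 0.058 M.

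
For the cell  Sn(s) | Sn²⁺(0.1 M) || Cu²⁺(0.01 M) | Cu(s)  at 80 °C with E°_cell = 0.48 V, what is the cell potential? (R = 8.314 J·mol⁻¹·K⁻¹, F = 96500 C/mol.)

0.445 V

Balancing electrons gives n = 2; the reaction quotient is Q = [Sn²⁺]/[Cu²⁺] = 10.0.
E = E° − (RT/nF) ln Q = 0.48 − (8.314×353)/(2×96500) × (2.303) = 0.480 − 0.035 = 0.445 V.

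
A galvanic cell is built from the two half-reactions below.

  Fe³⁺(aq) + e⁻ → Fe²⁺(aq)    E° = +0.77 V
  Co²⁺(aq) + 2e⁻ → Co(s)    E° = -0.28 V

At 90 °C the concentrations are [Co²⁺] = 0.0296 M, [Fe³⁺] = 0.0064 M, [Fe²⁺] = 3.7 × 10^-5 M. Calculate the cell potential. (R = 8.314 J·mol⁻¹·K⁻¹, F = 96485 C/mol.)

The Fe³⁺/Fe²⁺ couple has the higher reduction potential and acts as the cathode, so E°_cell = +0.77 − (-0.28) = 1.05 V.
Balancing electrons gives n = 2; the reaction quotient is Q = [Co²⁺]·[Fe²⁺]^2/[Fe³⁺]^2 = 9.89 × 10^-7.
E = E° − (RT/nF) ln Q = 1.05 − (8.314×363)/(2×96485) × (-13.826) = 1.050 + 0.216 = 1.266 V.

1.27 V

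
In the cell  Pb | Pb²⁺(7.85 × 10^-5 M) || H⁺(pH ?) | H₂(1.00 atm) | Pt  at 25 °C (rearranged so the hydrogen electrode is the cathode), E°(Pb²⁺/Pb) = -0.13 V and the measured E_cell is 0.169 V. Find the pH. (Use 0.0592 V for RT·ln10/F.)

pH = 1.39

E°_cell = 0.13 V and n = 2.
log Q = n(E° − E)/0.0592 = 2×(0.13 − 0.169)/0.0592 = -1.318.
With Q = [Pb²⁺]·P(H₂) / [H⁺]^2, solving for [H⁺] gives log[H⁺] = -1.394, so pH = 1.39.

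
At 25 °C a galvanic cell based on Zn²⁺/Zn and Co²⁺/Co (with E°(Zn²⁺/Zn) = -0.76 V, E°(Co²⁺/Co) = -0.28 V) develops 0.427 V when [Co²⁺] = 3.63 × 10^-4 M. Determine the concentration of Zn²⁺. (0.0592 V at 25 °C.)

From the Nernst equation, log Q = n(E° − E)/0.0592 = 2(0.48 − 0.427)/0.0592 = 1.791, so Q = 61.7.
With Q = [Zn²⁺]/[Co²⁺] and the known concentrations, [Zn²⁺] in the numerator gives [Zn²⁺] = 0.022 M.

0.022 M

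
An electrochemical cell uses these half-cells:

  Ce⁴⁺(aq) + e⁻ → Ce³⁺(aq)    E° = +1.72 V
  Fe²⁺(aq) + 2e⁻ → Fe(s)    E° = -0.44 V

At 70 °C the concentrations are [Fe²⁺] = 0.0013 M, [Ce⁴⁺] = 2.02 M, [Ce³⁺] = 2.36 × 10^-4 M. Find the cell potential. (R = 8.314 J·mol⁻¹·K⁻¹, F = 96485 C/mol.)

2.53 V

The Ce⁴⁺/Ce³⁺ couple has the higher reduction potential and acts as the cathode, so E°_cell = +1.72 − (-0.44) = 2.16 V.
Balancing electrons gives n = 2; the reaction quotient is Q = [Fe²⁺]·[Ce³⁺]^2/[Ce⁴⁺]^2 = 1.77 × 10^-11.
E = E° − (RT/nF) ln Q = 2.16 − (8.314×343)/(2×96485) × (-24.755) = 2.160 + 0.366 = 2.526 V.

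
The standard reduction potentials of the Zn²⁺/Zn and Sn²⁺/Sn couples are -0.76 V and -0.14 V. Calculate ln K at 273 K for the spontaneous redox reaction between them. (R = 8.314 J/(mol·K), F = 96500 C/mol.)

E°_cell = -0.14 − (-0.76) = 0.62 V, with n = 2 electrons transferred.
At equilibrium E = 0, so the Nernst equation gives ln K = nFE°/RT = (2)(96500)(0.62)/((8.314)(273)) = 52.72.

ln K = 52.7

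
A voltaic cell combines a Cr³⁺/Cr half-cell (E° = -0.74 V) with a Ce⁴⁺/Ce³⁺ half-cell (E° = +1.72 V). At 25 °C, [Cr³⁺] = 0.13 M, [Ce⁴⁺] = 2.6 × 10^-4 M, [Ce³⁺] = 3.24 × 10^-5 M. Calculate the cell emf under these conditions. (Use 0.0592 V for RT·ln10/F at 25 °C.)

The Ce⁴⁺/Ce³⁺ couple has the higher reduction potential and acts as the cathode, so E°_cell = +1.72 − (-0.74) = 2.46 V.
Balancing electrons gives n = 3; the reaction quotient is Q = [Cr³⁺]·[Ce³⁺]^3/[Ce⁴⁺]^3 = 2.52 × 10^-4.
At 25 °C, E = E° − (0.0592/n) log Q = 2.46 − (0.0592/3)(-3.599) = 2.460 + 0.071 = 2.531 V.

2.53 V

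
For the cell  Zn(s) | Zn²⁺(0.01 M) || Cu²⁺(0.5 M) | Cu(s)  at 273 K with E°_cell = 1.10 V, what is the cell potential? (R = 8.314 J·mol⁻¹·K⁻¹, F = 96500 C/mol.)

1.15 V

Balancing electrons gives n = 2; the reaction quotient is Q = [Zn²⁺]/[Cu²⁺] = 0.0200.
E = E° − (RT/nF) ln Q = 1.10 − (8.314×273)/(2×96500) × (-3.912) = 1.100 + 0.046 = 1.146 V.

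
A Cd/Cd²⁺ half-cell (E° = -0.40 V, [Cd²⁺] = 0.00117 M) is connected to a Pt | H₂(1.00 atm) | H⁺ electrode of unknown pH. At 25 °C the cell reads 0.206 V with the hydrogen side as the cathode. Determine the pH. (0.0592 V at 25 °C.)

E°_cell = 0.40 V and n = 2.
log Q = n(E° − E)/0.0592 = 2×(0.40 − 0.206)/0.0592 = 6.554.
With Q = [Cd²⁺]·P(H₂) / [H⁺]^2, solving for [H⁺] gives log[H⁺] = -4.743, so pH = 4.74.

pH = 4.74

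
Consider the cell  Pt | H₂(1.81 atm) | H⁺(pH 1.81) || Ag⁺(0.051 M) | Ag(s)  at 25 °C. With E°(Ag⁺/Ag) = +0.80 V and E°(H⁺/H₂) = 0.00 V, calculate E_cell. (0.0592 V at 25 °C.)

The Ag⁺/Ag couple is the cathode, so E°_cell = 0.80 V; n = 2.
[H⁺] = 10^(−1.81) = 0.015 M, and Q = [H⁺]^2 / ([Ag⁺]^2·P(H₂)) = 0.0510.
E = E° − (0.0592/2) log Q = 0.80 − (0.0592/2)(-1.293) = 0.838 V.

0.84 V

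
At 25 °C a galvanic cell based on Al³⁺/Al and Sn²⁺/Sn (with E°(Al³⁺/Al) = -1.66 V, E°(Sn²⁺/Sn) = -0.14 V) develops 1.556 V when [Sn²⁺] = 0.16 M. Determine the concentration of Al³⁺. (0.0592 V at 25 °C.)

From the Nernst equation, log Q = n(E° − E)/0.0592 = 6(1.52 − 1.556)/0.0592 = -3.649, so Q = 2.25 × 10^-4.
With Q = [Al³⁺]^2/[Sn²⁺]^3 and the known concentrations, [Al³⁺]^2 in the numerator gives [Al³⁺] = 9.6 × 10^-4 M.

9.6 × 10^-4 M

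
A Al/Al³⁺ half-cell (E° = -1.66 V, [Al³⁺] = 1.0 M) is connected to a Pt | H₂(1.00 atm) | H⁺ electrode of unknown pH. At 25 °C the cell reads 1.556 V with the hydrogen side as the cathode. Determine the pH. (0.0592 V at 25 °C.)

pH = 1.76

E°_cell = 1.66 V and n = 6.
log Q = n(E° − E)/0.0592 = 6×(1.66 − 1.556)/0.0592 = 10.541.
With Q = [Al³⁺]^2·P(H₂)^3 / [H⁺]^6, solving for [H⁺] gives log[H⁺] = -1.757, so pH = 1.76.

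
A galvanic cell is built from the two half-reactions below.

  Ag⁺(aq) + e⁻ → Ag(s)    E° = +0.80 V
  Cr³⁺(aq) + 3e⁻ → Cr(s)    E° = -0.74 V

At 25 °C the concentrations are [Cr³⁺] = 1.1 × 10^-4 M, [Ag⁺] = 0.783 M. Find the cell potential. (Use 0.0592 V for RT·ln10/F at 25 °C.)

The Ag⁺/Ag couple has the higher reduction potential and acts as the cathode, so E°_cell = +0.80 − (-0.74) = 1.54 V.
Balancing electrons gives n = 3; the reaction quotient is Q = [Cr³⁺]/[Ag⁺]^3 = 2.29 × 10^-4.
At 25 °C, E = E° − (0.0592/n) log Q = 1.54 − (0.0592/3)(-3.640) = 1.540 + 0.072 = 1.612 V.

1.61 V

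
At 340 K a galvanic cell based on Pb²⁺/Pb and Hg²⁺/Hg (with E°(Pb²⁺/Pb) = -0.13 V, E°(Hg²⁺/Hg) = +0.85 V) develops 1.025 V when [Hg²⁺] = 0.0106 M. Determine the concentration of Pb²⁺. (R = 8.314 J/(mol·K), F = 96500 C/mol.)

From the Nernst equation, ln Q = nF(E° − E)/RT = 2×96500×(0.98 − 1.025)/(8.314×340) = -3.072, so Q = 0.0463.
With Q = [Pb²⁺]/[Hg²⁺] and the known concentrations, [Pb²⁺] in the numerator gives [Pb²⁺] = 4.9 × 10^-4 M.

4.9 × 10^-4 M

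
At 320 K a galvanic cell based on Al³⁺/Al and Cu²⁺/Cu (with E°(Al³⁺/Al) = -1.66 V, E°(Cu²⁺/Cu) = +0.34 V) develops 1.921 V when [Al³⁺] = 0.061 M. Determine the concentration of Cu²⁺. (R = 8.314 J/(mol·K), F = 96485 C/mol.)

From the Nernst equation, ln Q = nF(E° − E)/RT = 6×96485×(2.00 − 1.921)/(8.314×320) = 17.190, so Q = 2.92 × 10^7.
With Q = [Al³⁺]^2/[Cu²⁺]^3 and the known concentrations, [Cu²⁺]^3 in the denominator gives [Cu²⁺] = 5 × 10^-4 M.

5 × 10^-4 M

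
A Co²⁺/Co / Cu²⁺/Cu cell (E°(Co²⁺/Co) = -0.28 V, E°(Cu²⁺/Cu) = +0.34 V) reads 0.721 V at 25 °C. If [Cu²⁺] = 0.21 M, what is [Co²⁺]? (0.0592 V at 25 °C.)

From the Nernst equation, log Q = n(E° − E)/0.0592 = 2(0.62 − 0.721)/0.0592 = -3.412, so Q = 3.87 × 10^-4.
With Q = [Co²⁺]/[Cu²⁺] and the known concentrations, [Co²⁺] in the numerator gives [Co²⁺] = 8.1 × 10^-5 M.

8.1 × 10^-5 M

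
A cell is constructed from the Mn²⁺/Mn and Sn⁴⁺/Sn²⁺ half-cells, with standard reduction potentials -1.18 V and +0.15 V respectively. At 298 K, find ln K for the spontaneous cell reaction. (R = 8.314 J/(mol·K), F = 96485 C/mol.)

E°_cell = +0.15 − (-1.18) = 1.33 V, with n = 2 electrons transferred.
At equilibrium E = 0, so the Nernst equation gives ln K = nFE°/RT = (2)(96485)(1.33)/((8.314)(298)) = 103.59.

ln K = 103.6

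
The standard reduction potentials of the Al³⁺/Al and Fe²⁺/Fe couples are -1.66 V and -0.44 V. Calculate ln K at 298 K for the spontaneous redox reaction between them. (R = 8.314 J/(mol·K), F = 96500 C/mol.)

ln K = 285.1

E°_cell = -0.44 − (-1.66) = 1.22 V, with n = 6 electrons transferred.
At equilibrium E = 0, so the Nernst equation gives ln K = nFE°/RT = (6)(96500)(1.22)/((8.314)(298)) = 285.11.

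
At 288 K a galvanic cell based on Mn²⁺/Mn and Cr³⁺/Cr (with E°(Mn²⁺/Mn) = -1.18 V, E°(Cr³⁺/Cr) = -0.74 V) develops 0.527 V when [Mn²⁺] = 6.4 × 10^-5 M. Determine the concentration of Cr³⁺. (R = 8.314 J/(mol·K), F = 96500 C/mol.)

0.019 M

From the Nernst equation, ln Q = nF(E° − E)/RT = 6×96500×(0.44 − 0.527)/(8.314×288) = -21.038, so Q = 7.3 × 10^-10.
With Q = [Mn²⁺]^3/[Cr³⁺]^2 and the known concentrations, [Cr³⁺]^2 in the denominator gives [Cr³⁺] = 0.019 M.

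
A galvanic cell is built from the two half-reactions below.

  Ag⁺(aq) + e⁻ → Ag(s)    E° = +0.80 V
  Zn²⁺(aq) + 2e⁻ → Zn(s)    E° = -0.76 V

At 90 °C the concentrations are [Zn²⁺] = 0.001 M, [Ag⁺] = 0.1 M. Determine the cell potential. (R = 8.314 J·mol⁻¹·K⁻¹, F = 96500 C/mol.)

1.60 V

The Ag⁺/Ag couple has the higher reduction potential and acts as the cathode, so E°_cell = +0.80 − (-0.76) = 1.56 V.
Balancing electrons gives n = 2; the reaction quotient is Q = [Zn²⁺]/[Ag⁺]^2 = 0.100.
E = E° − (RT/nF) ln Q = 1.56 − (8.314×363)/(2×96500) × (-2.303) = 1.560 + 0.036 = 1.596 V.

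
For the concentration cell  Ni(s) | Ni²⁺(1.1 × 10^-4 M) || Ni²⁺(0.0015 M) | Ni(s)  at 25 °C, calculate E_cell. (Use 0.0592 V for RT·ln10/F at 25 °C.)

0.034 V

Both half-cells are Ni²⁺/Ni, so E°_cell = 0. The concentrated side is the cathode; the cell reaction moves Ni²⁺ from high to low concentration with n = 2.
Q = [Ni²⁺]_dilute/[Ni²⁺]_conc = 1.1 × 10^-4/0.0015 = 0.0733.
E = 0 − (0.0592/2) log Q = −(0.0592/2)(-1.135) = 0.0336 V.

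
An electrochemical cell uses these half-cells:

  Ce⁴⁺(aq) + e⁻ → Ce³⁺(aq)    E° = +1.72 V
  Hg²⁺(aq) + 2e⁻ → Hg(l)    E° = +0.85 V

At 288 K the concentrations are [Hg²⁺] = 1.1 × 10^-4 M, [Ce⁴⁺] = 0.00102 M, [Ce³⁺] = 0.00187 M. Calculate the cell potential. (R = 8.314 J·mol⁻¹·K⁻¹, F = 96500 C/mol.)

0.968 V

The Ce⁴⁺/Ce³⁺ couple has the higher reduction potential and acts as the cathode, so E°_cell = +1.72 − (+0.85) = 0.87 V.
Balancing electrons gives n = 2; the reaction quotient is Q = [Hg²⁺]·[Ce³⁺]^2/[Ce⁴⁺]^2 = 3.7 × 10^-4.
E = E° − (RT/nF) ln Q = 0.87 − (8.314×288)/(2×96500) × (-7.903) = 0.870 + 0.098 = 0.968 V.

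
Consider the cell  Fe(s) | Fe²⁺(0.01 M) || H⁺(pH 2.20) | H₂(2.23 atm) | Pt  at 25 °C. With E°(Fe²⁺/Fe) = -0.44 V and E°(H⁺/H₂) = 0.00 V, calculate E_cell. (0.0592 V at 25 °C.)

The hydrogen couple is the cathode, so E°_cell = 0.44 V; n = 2.
[H⁺] = 10^(−2.20) = 0.0063 M, and Q = [Fe²⁺]·P(H₂) / [H⁺]^2 = 560.
E = E° − (0.0592/2) log Q = 0.44 − (0.0592/2)(2.748) = 0.359 V.

0.36 V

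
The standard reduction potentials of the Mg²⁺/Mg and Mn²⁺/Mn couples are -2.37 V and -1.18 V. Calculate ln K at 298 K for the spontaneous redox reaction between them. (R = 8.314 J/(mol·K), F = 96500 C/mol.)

ln K = 92.7

E°_cell = -1.18 − (-2.37) = 1.19 V, with n = 2 electrons transferred.
At equilibrium E = 0, so the Nernst equation gives ln K = nFE°/RT = (2)(96500)(1.19)/((8.314)(298)) = 92.70.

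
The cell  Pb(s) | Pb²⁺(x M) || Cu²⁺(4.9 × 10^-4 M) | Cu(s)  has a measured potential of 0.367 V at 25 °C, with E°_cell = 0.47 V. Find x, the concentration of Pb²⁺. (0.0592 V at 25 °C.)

From the Nernst equation, log Q = n(E° − E)/0.0592 = 2(0.47 − 0.367)/0.0592 = 3.480, so Q = 3020.
With Q = [Pb²⁺]/[Cu²⁺] and the known concentrations, [Pb²⁺] in the numerator gives [Pb²⁺] = 1.5 M.

1.5 M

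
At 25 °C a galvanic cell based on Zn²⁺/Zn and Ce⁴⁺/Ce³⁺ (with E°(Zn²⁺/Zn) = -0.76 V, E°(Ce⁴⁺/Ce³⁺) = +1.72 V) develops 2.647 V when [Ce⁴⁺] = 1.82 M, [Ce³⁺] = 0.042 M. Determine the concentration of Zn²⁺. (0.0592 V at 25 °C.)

From the Nernst equation, log Q = n(E° − E)/0.0592 = 2(2.48 − 2.647)/0.0592 = -5.642, so Q = 2.28 × 10^-6.
With Q = [Zn²⁺]·[Ce³⁺]^2/[Ce⁴⁺]^2 and the known concentrations, [Zn²⁺] in the numerator gives [Zn²⁺] = 0.0043 M.

0.0043 M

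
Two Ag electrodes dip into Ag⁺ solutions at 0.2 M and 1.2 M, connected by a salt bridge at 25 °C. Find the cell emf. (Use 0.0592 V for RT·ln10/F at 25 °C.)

0.046 V

Both half-cells are Ag⁺/Ag, so E°_cell = 0. The concentrated side is the cathode; the cell reaction moves Ag⁺ from high to low concentration with n = 1.
Q = [Ag⁺]_dilute/[Ag⁺]_conc = 0.2/1.2 = 0.167.
E = 0 − (0.0592/1) log Q = −(0.0592/1)(-0.778) = 0.0461 V.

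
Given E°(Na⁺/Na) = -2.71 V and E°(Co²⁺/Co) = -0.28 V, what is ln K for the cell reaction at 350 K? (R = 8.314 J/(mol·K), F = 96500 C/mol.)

E°_cell = -0.28 − (-2.71) = 2.43 V, with n = 2 electrons transferred.
At equilibrium E = 0, so the Nernst equation gives ln K = nFE°/RT = (2)(96500)(2.43)/((8.314)(350)) = 161.17.

ln K = 161.2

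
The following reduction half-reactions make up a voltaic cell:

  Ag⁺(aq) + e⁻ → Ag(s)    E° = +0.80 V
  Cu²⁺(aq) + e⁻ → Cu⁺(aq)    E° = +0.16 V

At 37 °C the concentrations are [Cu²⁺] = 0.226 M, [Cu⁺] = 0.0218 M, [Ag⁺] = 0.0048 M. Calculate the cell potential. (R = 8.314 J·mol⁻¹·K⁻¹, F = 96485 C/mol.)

0.435 V

The Ag⁺/Ag couple has the higher reduction potential and acts as the cathode, so E°_cell = +0.80 − (+0.16) = 0.64 V.
Balancing electrons gives n = 1; the reaction quotient is Q = [Cu²⁺]/([Cu⁺]·[Ag⁺]) = 2160.
E = E° − (RT/nF) ln Q = 0.64 − (8.314×310)/(1×96485) × (7.678) = 0.640 − 0.205 = 0.435 V.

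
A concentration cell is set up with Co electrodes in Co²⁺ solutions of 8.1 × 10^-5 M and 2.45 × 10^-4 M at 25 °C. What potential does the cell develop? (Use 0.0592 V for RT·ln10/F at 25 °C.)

Both half-cells are Co²⁺/Co, so E°_cell = 0. The concentrated side is the cathode; the cell reaction moves Co²⁺ from high to low concentration with n = 2.
Q = [Co²⁺]_dilute/[Co²⁺]_conc = 8.1 × 10^-5/2.45 × 10^-4 = 0.331.
E = 0 − (0.0592/2) log Q = −(0.0592/2)(-0.481) = 0.0142 V.

0.014 V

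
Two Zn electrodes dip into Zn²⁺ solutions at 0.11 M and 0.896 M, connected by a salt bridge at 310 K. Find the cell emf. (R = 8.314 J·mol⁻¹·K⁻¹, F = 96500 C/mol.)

0.028 V

Both half-cells are Zn²⁺/Zn, so E°_cell = 0. The concentrated side is the cathode; the cell reaction moves Zn²⁺ from high to low concentration with n = 2.
Q = [Zn²⁺]_dilute/[Zn²⁺]_conc = 0.11/0.896 = 0.123.
E = 0 − (RT/nF) ln Q = −((8.314×310)/(2×96500))(-2.097) = 0.0280 V.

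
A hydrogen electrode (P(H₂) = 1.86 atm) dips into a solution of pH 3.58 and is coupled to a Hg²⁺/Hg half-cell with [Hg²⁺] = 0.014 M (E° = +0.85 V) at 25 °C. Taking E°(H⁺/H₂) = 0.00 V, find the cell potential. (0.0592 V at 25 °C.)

The Hg²⁺/Hg couple is the cathode, so E°_cell = 0.85 V; n = 2.
[H⁺] = 10^(−3.58) = 2.6 × 10^-4 M, and Q = [H⁺]^2 / ([Hg²⁺]·P(H₂)) = 2.66 × 10^-6.
E = E° − (0.0592/2) log Q = 0.85 − (0.0592/2)(-5.576) = 1.015 V.

1.02 V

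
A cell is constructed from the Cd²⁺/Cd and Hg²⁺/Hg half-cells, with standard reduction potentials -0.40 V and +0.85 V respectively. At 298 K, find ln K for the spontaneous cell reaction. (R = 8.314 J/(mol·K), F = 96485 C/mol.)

ln K = 97.4

E°_cell = +0.85 − (-0.40) = 1.25 V, with n = 2 electrons transferred.
At equilibrium E = 0, so the Nernst equation gives ln K = nFE°/RT = (2)(96485)(1.25)/((8.314)(298)) = 97.36.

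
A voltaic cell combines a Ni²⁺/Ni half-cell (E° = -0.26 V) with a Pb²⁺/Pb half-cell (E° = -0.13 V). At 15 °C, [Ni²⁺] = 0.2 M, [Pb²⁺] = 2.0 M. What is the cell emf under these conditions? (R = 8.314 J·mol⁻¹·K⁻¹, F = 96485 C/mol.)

The Pb²⁺/Pb couple has the higher reduction potential and acts as the cathode, so E°_cell = -0.13 − (-0.26) = 0.13 V.
Balancing electrons gives n = 2; the reaction quotient is Q = [Ni²⁺]/[Pb²⁺] = 0.100.
E = E° − (RT/nF) ln Q = 0.13 − (8.314×288)/(2×96485) × (-2.303) = 0.130 + 0.029 = 0.159 V.

0.159 V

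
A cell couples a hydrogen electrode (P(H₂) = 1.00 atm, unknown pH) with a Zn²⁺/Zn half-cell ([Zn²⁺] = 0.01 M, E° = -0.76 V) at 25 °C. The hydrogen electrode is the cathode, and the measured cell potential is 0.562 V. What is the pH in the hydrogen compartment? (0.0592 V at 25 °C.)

pH = 4.34

E°_cell = 0.76 V and n = 2.
log Q = n(E° − E)/0.0592 = 2×(0.76 − 0.562)/0.0592 = 6.689.
With Q = [Zn²⁺]·P(H₂) / [H⁺]^2, solving for [H⁺] gives log[H⁺] = -4.345, so pH = 4.34.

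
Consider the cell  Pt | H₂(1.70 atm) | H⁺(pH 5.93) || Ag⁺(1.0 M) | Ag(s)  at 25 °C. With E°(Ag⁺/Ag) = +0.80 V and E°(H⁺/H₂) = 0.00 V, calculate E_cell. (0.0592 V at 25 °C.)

1.16 V

The Ag⁺/Ag couple is the cathode, so E°_cell = 0.80 V; n = 2.
[H⁺] = 10^(−5.93) = 1.2 × 10^-6 M, and Q = [H⁺]^2 / ([Ag⁺]^2·P(H₂)) = 8.12 × 10^-13.
E = E° − (0.0592/2) log Q = 0.80 − (0.0592/2)(-12.090) = 1.158 V.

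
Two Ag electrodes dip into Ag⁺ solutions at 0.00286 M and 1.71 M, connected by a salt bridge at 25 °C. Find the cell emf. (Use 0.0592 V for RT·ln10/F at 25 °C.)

Both half-cells are Ag⁺/Ag, so E°_cell = 0. The concentrated side is the cathode; the cell reaction moves Ag⁺ from high to low concentration with n = 1.
Q = [Ag⁺]_dilute/[Ag⁺]_conc = 0.00286/1.71 = 0.00167.
E = 0 − (0.0592/1) log Q = −(0.0592/1)(-2.777) = 0.1644 V.

0.16 V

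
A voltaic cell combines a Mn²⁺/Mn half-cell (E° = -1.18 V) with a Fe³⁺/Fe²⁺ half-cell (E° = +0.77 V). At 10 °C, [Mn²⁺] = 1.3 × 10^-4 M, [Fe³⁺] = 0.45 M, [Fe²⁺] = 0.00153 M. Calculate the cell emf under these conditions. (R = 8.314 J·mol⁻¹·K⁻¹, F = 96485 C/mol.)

2.20 V

The Fe³⁺/Fe²⁺ couple has the higher reduction potential and acts as the cathode, so E°_cell = +0.77 − (-1.18) = 1.95 V.
Balancing electrons gives n = 2; the reaction quotient is Q = [Mn²⁺]·[Fe²⁺]^2/[Fe³⁺]^2 = 1.5 × 10^-9.
E = E° − (RT/nF) ln Q = 1.95 − (8.314×283)/(2×96485) × (-20.316) = 1.950 + 0.248 = 2.198 V.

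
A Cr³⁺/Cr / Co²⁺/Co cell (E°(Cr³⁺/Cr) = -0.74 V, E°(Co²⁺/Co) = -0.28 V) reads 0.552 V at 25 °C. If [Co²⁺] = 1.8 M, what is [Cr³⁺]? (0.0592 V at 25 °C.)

5.3 × 10^-5 M

From the Nernst equation, log Q = n(E° − E)/0.0592 = 6(0.46 − 0.552)/0.0592 = -9.324, so Q = 4.74 × 10^-10.
With Q = [Cr³⁺]^2/[Co²⁺]^3 and the known concentrations, [Cr³⁺]^2 in the numerator gives [Cr³⁺] = 5.3 × 10^-5 M.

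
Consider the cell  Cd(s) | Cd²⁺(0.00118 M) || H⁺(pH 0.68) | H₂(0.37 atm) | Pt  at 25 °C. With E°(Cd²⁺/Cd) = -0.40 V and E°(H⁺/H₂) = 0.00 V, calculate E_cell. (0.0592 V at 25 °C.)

0.46 V

The hydrogen couple is the cathode, so E°_cell = 0.40 V; n = 2.
[H⁺] = 10^(−0.68) = 0.21 M, and Q = [Cd²⁺]·P(H₂) / [H⁺]^2 = 0.0100.
E = E° − (0.0592/2) log Q = 0.40 − (0.0592/2)(-2.000) = 0.459 V.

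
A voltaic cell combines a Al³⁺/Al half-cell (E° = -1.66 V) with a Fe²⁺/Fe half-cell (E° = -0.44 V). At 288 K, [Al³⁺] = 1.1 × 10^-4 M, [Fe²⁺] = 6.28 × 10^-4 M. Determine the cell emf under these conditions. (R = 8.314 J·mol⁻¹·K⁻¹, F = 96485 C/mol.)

1.20 V

The Fe²⁺/Fe couple has the higher reduction potential and acts as the cathode, so E°_cell = -0.44 − (-1.66) = 1.22 V.
Balancing electrons gives n = 6; the reaction quotient is Q = [Al³⁺]^2/[Fe²⁺]^3 = 48.9.
E = E° − (RT/nF) ln Q = 1.22 − (8.314×288)/(6×96485) × (3.889) = 1.220 − 0.016 = 1.204 V.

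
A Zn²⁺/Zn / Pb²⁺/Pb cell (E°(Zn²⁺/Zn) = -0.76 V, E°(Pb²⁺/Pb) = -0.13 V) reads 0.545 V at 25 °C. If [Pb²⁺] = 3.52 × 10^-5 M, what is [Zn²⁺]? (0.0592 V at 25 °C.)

0.026 M

From the Nernst equation, log Q = n(E° − E)/0.0592 = 2(0.63 − 0.545)/0.0592 = 2.872, so Q = 744.
With Q = [Zn²⁺]/[Pb²⁺] and the known concentrations, [Zn²⁺] in the numerator gives [Zn²⁺] = 0.026 M.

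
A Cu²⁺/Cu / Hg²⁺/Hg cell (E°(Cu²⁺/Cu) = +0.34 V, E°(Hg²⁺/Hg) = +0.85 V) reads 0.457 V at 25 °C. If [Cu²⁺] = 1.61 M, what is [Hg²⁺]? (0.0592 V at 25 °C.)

0.026 M

From the Nernst equation, log Q = n(E° − E)/0.0592 = 2(0.51 − 0.457)/0.0592 = 1.791, so Q = 61.7.
With Q = [Cu²⁺]/[Hg²⁺] and the known concentrations, [Hg²⁺] in the denominator gives [Hg²⁺] = 0.026 M.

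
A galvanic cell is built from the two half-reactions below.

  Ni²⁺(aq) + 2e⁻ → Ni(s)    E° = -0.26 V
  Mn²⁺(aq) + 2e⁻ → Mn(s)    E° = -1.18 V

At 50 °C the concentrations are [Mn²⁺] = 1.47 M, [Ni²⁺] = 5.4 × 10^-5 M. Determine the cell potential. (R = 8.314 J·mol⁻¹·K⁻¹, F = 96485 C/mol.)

The Ni²⁺/Ni couple has the higher reduction potential and acts as the cathode, so E°_cell = -0.26 − (-1.18) = 0.92 V.
Balancing electrons gives n = 2; the reaction quotient is Q = [Mn²⁺]/[Ni²⁺] = 2.72 × 10^4.
E = E° − (RT/nF) ln Q = 0.92 − (8.314×323)/(2×96485) × (10.212) = 0.920 − 0.142 = 0.778 V.

0.778 V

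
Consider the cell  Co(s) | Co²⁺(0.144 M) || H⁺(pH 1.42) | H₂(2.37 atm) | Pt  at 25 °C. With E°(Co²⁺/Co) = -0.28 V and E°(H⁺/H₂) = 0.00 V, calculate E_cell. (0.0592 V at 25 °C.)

0.21 V

The hydrogen couple is the cathode, so E°_cell = 0.28 V; n = 2.
[H⁺] = 10^(−1.42) = 0.038 M, and Q = [Co²⁺]·P(H₂) / [H⁺]^2 = 236.
E = E° − (0.0592/2) log Q = 0.28 − (0.0592/2)(2.373) = 0.210 V.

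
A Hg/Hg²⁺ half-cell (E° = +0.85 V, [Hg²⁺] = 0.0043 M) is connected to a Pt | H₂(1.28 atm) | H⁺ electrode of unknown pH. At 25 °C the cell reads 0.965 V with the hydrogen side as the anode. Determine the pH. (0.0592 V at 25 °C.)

pH = 3.07

E°_cell = 0.85 V and n = 2.
log Q = n(E° − E)/0.0592 = 2×(0.85 − 0.965)/0.0592 = -3.885.
With Q = [H⁺]^2 / ([Hg²⁺]·P(H₂)), solving for [H⁺] gives log[H⁺] = -3.072, so pH = 3.07.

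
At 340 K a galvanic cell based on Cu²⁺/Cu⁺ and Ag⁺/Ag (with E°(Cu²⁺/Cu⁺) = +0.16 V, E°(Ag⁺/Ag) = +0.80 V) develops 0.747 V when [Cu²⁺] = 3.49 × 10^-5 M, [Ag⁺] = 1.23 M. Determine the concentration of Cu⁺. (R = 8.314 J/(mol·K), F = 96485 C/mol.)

0.0011 M

From the Nernst equation, ln Q = nF(E° − E)/RT = 1×96485×(0.64 − 0.747)/(8.314×340) = -3.652, so Q = 0.0259.
With Q = [Cu²⁺]/([Cu⁺]·[Ag⁺]) and the known concentrations, [Cu⁺] in the denominator gives [Cu⁺] = 0.0011 M.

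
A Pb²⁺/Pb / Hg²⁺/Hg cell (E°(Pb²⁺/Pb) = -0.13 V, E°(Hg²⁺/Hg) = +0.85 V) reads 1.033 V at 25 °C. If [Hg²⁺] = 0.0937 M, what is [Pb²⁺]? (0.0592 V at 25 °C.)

From the Nernst equation, log Q = n(E° − E)/0.0592 = 2(0.98 − 1.033)/0.0592 = -1.791, so Q = 0.0162.
With Q = [Pb²⁺]/[Hg²⁺] and the known concentrations, [Pb²⁺] in the numerator gives [Pb²⁺] = 0.0015 M.

0.0015 M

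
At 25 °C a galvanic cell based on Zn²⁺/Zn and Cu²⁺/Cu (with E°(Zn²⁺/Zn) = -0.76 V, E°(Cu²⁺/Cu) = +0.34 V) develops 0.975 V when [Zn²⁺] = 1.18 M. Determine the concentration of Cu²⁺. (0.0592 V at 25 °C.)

From the Nernst equation, log Q = n(E° − E)/0.0592 = 2(1.10 − 0.975)/0.0592 = 4.223, so Q = 1.67 × 10^4.
With Q = [Zn²⁺]/[Cu²⁺] and the known concentrations, [Cu²⁺] in the denominator gives [Cu²⁺] = 7.1 × 10^-5 M.

7.1 × 10^-5 M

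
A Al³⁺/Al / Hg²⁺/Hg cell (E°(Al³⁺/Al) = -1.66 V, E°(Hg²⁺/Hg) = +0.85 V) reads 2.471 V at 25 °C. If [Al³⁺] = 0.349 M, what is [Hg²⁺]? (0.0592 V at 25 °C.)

From the Nernst equation, log Q = n(E° − E)/0.0592 = 6(2.51 − 2.471)/0.0592 = 3.953, so Q = 8970.
With Q = [Al³⁺]^2/[Hg²⁺]^3 and the known concentrations, [Hg²⁺]^3 in the denominator gives [Hg²⁺] = 0.024 M.

0.024 M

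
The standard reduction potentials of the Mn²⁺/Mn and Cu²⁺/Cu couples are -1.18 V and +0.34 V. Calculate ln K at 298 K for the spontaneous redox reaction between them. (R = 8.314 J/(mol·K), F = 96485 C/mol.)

E°_cell = +0.34 − (-1.18) = 1.52 V, with n = 2 electrons transferred.
At equilibrium E = 0, so the Nernst equation gives ln K = nFE°/RT = (2)(96485)(1.52)/((8.314)(298)) = 118.39.

ln K = 118.4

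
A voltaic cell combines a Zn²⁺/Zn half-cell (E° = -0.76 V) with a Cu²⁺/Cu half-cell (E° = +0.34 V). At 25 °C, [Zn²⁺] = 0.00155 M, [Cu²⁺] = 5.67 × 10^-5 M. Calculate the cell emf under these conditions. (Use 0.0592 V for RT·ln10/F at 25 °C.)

1.06 V

The Cu²⁺/Cu couple has the higher reduction potential and acts as the cathode, so E°_cell = +0.34 − (-0.76) = 1.10 V.
Balancing electrons gives n = 2; the reaction quotient is Q = [Zn²⁺]/[Cu²⁺] = 27.3.
At 25 °C, E = E° − (0.0592/n) log Q = 1.10 − (0.0592/2)(1.437) = 1.100 − 0.043 = 1.057 V.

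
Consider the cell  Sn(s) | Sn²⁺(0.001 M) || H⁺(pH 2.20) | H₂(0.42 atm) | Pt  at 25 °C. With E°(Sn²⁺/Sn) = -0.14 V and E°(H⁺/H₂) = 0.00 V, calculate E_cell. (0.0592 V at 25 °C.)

The hydrogen couple is the cathode, so E°_cell = 0.14 V; n = 2.
[H⁺] = 10^(−2.20) = 0.0063 M, and Q = [Sn²⁺]·P(H₂) / [H⁺]^2 = 10.5.
E = E° − (0.0592/2) log Q = 0.14 − (0.0592/2)(1.023) = 0.110 V.

0.11 V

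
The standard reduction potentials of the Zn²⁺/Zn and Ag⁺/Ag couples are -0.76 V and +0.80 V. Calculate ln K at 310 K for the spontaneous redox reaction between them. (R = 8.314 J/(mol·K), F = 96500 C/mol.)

ln K = 116.8

E°_cell = +0.80 − (-0.76) = 1.56 V, with n = 2 electrons transferred.
At equilibrium E = 0, so the Nernst equation gives ln K = nFE°/RT = (2)(96500)(1.56)/((8.314)(310)) = 116.82.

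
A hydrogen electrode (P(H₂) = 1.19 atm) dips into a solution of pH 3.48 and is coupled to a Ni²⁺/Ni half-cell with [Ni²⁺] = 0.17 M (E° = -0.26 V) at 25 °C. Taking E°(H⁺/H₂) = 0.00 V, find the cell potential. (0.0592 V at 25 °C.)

0.075 V

The hydrogen couple is the cathode, so E°_cell = 0.26 V; n = 2.
[H⁺] = 10^(−3.48) = 3.3 × 10^-4 M, and Q = [Ni²⁺]·P(H₂) / [H⁺]^2 = 1.84 × 10^6.
E = E° − (0.0592/2) log Q = 0.26 − (0.0592/2)(6.266) = 0.075 V.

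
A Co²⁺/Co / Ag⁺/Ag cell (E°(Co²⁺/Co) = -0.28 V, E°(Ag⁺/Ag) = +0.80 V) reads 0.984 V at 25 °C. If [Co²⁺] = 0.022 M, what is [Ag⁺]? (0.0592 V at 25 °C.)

From the Nernst equation, log Q = n(E° − E)/0.0592 = 2(1.08 − 0.984)/0.0592 = 3.243, so Q = 1750.
With Q = [Co²⁺]/[Ag⁺]^2 and the known concentrations, [Ag⁺]^2 in the denominator gives [Ag⁺] = 0.0035 M.

0.0035 M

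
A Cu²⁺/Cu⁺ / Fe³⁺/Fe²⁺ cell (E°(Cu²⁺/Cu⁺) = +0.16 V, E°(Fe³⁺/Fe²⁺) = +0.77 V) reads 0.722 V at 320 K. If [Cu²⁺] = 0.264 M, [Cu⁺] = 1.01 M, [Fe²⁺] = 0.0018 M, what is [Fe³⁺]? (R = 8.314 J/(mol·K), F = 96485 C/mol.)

From the Nernst equation, ln Q = nF(E° − E)/RT = 1×96485×(0.61 − 0.722)/(8.314×320) = -4.062, so Q = 0.0172.
With Q = [Cu²⁺]·[Fe²⁺]/([Cu⁺]·[Fe³⁺]) and the known concentrations, [Fe³⁺] in the denominator gives [Fe³⁺] = 0.027 M.

0.027 M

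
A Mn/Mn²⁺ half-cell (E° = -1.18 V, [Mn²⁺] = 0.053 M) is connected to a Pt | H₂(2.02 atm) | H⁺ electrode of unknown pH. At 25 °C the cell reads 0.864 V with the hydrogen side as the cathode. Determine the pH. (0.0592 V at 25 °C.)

E°_cell = 1.18 V and n = 2.
log Q = n(E° − E)/0.0592 = 2×(1.18 − 0.864)/0.0592 = 10.676.
With Q = [Mn²⁺]·P(H₂) / [H⁺]^2, solving for [H⁺] gives log[H⁺] = -5.823, so pH = 5.82.

pH = 5.82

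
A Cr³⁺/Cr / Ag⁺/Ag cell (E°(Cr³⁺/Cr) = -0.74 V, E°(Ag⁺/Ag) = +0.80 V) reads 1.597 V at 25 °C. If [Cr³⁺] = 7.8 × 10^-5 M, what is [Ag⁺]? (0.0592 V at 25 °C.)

0.39 M

From the Nernst equation, log Q = n(E° − E)/0.0592 = 3(1.54 − 1.597)/0.0592 = -2.889, so Q = 0.00129.
With Q = [Cr³⁺]/[Ag⁺]^3 and the known concentrations, [Ag⁺]^3 in the denominator gives [Ag⁺] = 0.39 M.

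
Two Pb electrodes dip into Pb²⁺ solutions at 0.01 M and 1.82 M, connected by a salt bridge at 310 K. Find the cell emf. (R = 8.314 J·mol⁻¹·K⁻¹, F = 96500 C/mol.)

Both half-cells are Pb²⁺/Pb, so E°_cell = 0. The concentrated side is the cathode; the cell reaction moves Pb²⁺ from high to low concentration with n = 2.
Q = [Pb²⁺]_dilute/[Pb²⁺]_conc = 0.01/1.82 = 0.00549.
E = 0 − (RT/nF) ln Q = −((8.314×310)/(2×96500))(-5.204) = 0.0695 V.

0.069 V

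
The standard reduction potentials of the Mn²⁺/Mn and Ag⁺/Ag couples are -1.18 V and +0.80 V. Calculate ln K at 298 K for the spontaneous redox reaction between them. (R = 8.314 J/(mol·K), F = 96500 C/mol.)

E°_cell = +0.80 − (-1.18) = 1.98 V, with n = 2 electrons transferred.
At equilibrium E = 0, so the Nernst equation gives ln K = nFE°/RT = (2)(96500)(1.98)/((8.314)(298)) = 154.24.

ln K = 154.2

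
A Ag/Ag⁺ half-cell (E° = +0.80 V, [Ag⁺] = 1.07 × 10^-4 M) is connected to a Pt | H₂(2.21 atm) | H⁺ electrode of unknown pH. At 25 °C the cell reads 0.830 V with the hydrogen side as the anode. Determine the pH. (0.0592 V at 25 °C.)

E°_cell = 0.80 V and n = 2.
log Q = n(E° − E)/0.0592 = 2×(0.80 − 0.830)/0.0592 = -1.014.
With Q = [H⁺]^2 / ([Ag⁺]^2·P(H₂)), solving for [H⁺] gives log[H⁺] = -4.305, so pH = 4.31.

pH = 4.31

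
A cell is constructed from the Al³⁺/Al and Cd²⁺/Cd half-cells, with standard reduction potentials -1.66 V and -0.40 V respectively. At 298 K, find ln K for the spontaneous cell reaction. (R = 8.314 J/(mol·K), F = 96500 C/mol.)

ln K = 294.5

E°_cell = -0.40 − (-1.66) = 1.26 V, with n = 6 electrons transferred.
At equilibrium E = 0, so the Nernst equation gives ln K = nFE°/RT = (6)(96500)(1.26)/((8.314)(298)) = 294.46.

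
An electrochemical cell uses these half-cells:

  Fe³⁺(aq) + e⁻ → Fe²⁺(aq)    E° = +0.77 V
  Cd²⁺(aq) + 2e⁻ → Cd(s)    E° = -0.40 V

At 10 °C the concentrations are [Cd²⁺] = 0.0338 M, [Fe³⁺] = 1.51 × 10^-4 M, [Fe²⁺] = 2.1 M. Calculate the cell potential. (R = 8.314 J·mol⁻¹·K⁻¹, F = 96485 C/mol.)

0.979 V

The Fe³⁺/Fe²⁺ couple has the higher reduction potential and acts as the cathode, so E°_cell = +0.77 − (-0.40) = 1.17 V.
Balancing electrons gives n = 2; the reaction quotient is Q = [Cd²⁺]·[Fe²⁺]^2/[Fe³⁺]^2 = 6.54 × 10^6.
E = E° − (RT/nF) ln Q = 1.17 − (8.314×283)/(2×96485) × (15.693) = 1.170 − 0.191 = 0.979 V.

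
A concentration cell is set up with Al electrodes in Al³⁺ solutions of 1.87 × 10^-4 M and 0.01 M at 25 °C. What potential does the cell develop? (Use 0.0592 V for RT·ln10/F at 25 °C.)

Both half-cells are Al³⁺/Al, so E°_cell = 0. The concentrated side is the cathode; the cell reaction moves Al³⁺ from high to low concentration with n = 3.
Q = [Al³⁺]_dilute/[Al³⁺]_conc = 1.87 × 10^-4/0.01 = 0.0187.
E = 0 − (0.0592/3) log Q = −(0.0592/3)(-1.728) = 0.0341 V.

0.034 V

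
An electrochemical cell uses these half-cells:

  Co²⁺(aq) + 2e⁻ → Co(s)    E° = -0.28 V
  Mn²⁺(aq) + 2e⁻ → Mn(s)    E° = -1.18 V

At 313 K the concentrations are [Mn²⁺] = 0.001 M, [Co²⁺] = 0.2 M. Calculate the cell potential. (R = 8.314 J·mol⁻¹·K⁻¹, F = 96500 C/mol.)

0.971 V

The Co²⁺/Co couple has the higher reduction potential and acts as the cathode, so E°_cell = -0.28 − (-1.18) = 0.90 V.
Balancing electrons gives n = 2; the reaction quotient is Q = [Mn²⁺]/[Co²⁺] = 0.00500.
E = E° − (RT/nF) ln Q = 0.90 − (8.314×313)/(2×96500) × (-5.298) = 0.900 + 0.071 = 0.971 V.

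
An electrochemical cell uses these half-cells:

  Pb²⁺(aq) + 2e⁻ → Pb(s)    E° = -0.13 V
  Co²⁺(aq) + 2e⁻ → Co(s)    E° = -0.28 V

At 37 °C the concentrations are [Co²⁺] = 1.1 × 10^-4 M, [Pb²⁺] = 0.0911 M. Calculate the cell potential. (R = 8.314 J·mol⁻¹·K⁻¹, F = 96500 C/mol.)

The Pb²⁺/Pb couple has the higher reduction potential and acts as the cathode, so E°_cell = -0.13 − (-0.28) = 0.15 V.
Balancing electrons gives n = 2; the reaction quotient is Q = [Co²⁺]/[Pb²⁺] = 0.00121.
E = E° − (RT/nF) ln Q = 0.15 − (8.314×310)/(2×96500) × (-6.719) = 0.150 + 0.090 = 0.240 V.

0.240 V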